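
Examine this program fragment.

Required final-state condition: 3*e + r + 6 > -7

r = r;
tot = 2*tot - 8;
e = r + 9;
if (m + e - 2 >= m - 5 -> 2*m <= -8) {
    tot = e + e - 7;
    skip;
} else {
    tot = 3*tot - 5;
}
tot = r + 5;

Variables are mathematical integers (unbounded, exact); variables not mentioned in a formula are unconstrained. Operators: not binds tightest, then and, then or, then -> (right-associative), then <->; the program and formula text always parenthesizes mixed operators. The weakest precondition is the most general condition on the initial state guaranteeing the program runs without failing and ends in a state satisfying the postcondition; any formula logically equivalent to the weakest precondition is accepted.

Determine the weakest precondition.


Working backward. After the program, the postcondition 3*e + r + 6 > -7 must hold; in canonical form it is 3*e + r > -13.
Before tot := r + 5: 3*e + r > -13
Then branch requires 3*e + r > -13; else branch requires 3*e + r > -13.
Before the if: ((e >= -3 -> 2*m <= -8) -> 3*e + r > -13) and ((not (e >= -3 -> 2*m <= -8)) -> 3*e + r > -13)
Before e := r + 9: ((r >= -12 -> 2*m <= -8) -> 4*r > -40) and ((not (r >= -12 -> 2*m <= -8)) -> 4*r > -40)
Before tot := 2*tot - 8: ((r >= -12 -> 2*m <= -8) -> 4*r > -40) and ((not (r >= -12 -> 2*m <= -8)) -> 4*r > -40)
Before r := r: ((r >= -12 -> 2*m <= -8) -> 4*r > -40) and ((not (r >= -12 -> 2*m <= -8)) -> 4*r > -40)
Answer: WP = ((r >= -12 -> 2*m <= -8) -> 4*r > -40) and ((not (r >= -12 -> 2*m <= -8)) -> 4*r > -40)


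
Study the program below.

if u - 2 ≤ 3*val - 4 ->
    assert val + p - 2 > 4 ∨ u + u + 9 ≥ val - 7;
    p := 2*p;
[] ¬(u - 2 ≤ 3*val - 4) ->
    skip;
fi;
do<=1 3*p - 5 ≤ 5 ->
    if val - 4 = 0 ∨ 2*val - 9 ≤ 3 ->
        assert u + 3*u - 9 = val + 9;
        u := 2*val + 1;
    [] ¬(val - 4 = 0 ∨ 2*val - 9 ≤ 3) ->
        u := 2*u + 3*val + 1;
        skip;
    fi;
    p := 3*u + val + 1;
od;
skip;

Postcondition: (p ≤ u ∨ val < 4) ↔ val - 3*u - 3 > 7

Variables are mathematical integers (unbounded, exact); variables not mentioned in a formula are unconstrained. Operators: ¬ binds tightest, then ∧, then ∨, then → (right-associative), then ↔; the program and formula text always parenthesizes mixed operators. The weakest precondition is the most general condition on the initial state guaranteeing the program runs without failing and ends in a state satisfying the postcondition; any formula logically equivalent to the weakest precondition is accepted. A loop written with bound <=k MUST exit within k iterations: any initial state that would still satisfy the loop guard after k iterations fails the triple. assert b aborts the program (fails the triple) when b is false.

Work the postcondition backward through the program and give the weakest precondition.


Working backward. After the program, the postcondition (p ≤ u ∨ val < 4) ↔ val - 3*u - 3 > 7 must hold; in canonical form it is (p ≤ u ∨ val < 4) ↔ val > 3*u + 10.
Before skip: (p ≤ u ∨ val < 4) ↔ val > 3*u + 10
Before the loop (bound <=1), unroll the exhaustion recursion (WP_0 = exit-now case; WP_j = one more guarded iteration, up to j = 1):
  WP_0: (¬(3*p ≤ 10)) ∧ ((p ≤ u ∨ val < 4) ↔ val > 3*u + 10)
  WP_1: (3*p ≤ 10 → (((val = 4 ∨ 2*val ≤ 12) → (4*u = val + 18 ∧ (¬(21*val ≤ -2)) ∧ ((5*val ≤ -3 ∨ val < 4) ↔ 5*val < -13))) ∧ ((¬(val = 4 ∨ 2*val ≤ 12)) → ((¬(18*u + 30*val ≤ -2)) ∧ ((4*u + 7*val ≤ -3 ∨ val < 4) ↔ 6*u + 8*val < -13))))) ∧ ((¬(3*p ≤ 10)) → ((p ≤ u ∨ val < 4) ↔ val > 3*u + 10))
So before the loop: (3*p ≤ 10 → (((val = 4 ∨ 2*val ≤ 12) → (4*u = val + 18 ∧ (¬(21*val ≤ -2)) ∧ ((5*val ≤ -3 ∨ val < 4) ↔ 5*val < -13))) ∧ ((¬(val = 4 ∨ 2*val ≤ 12)) → ((¬(18*u + 30*val ≤ -2)) ∧ ((4*u + 7*val ≤ -3 ∨ val < 4) ↔ 6*u + 8*val < -13))))) ∧ ((¬(3*p ≤ 10)) → ((p ≤ u ∨ val < 4) ↔ val > 3*u + 10))
Then branch requires (p + val > 6 ∨ 2*u ≥ val - 16) ∧ (6*p ≤ 10 → (((val = 4 ∨ 2*val ≤ 12) → (4*u = val + 18 ∧ (¬(21*val ≤ -2)) ∧ ((5*val ≤ -3 ∨ val < 4) ↔ 5*val < -13))) ∧ ((¬(val = 4 ∨ 2*val ≤ 12)) → ((¬(18*u + 30*val ≤ -2)) ∧ ((4*u + 7*val ≤ -3 ∨ val < 4) ↔ 6*u + 8*val < -13))))) ∧ ((¬(6*p ≤ 10)) → ((2*p ≤ u ∨ val < 4) ↔ val > 3*u + 10)); else branch requires (3*p ≤ 10 → (((val = 4 ∨ 2*val ≤ 12) → (4*u = val + 18 ∧ (¬(21*val ≤ -2)) ∧ ((5*val ≤ -3 ∨ val < 4) ↔ 5*val < -13))) ∧ ((¬(val = 4 ∨ 2*val ≤ 12)) → ((¬(18*u + 30*val ≤ -2)) ∧ ((4*u + 7*val ≤ -3 ∨ val < 4) ↔ 6*u + 8*val < -13))))) ∧ ((¬(3*p ≤ 10)) → ((p ≤ u ∨ val < 4) ↔ val > 3*u + 10)).
Before the if: (u ≤ 3*val - 2 → ((p + val > 6 ∨ 2*u ≥ val - 16) ∧ (6*p ≤ 10 → (((val = 4 ∨ 2*val ≤ 12) → (4*u = val + 18 ∧ (¬(21*val ≤ -2)) ∧ ((5*val ≤ -3 ∨ val < 4) ↔ 5*val < -13))) ∧ ((¬(val = 4 ∨ 2*val ≤ 12)) → ((¬(18*u + 30*val ≤ -2)) ∧ ((4*u + 7*val ≤ -3 ∨ val < 4) ↔ 6*u + 8*val < -13))))) ∧ ((¬(6*p ≤ 10)) → ((2*p ≤ u ∨ val < 4) ↔ val > 3*u + 10)))) ∧ ((¬(u ≤ 3*val - 2)) → ((3*p ≤ 10 → (((val = 4 ∨ 2*val ≤ 12) → (4*u = val + 18 ∧ (¬(21*val ≤ -2)) ∧ ((5*val ≤ -3 ∨ val < 4) ↔ 5*val < -13))) ∧ ((¬(val = 4 ∨ 2*val ≤ 12)) → ((¬(18*u + 30*val ≤ -2)) ∧ ((4*u + 7*val ≤ -3 ∨ val < 4) ↔ 6*u + 8*val < -13))))) ∧ ((¬(3*p ≤ 10)) → ((p ≤ u ∨ val < 4) ↔ val > 3*u + 10))))
Answer: WP = (u ≤ 3*val - 2 → ((p + val > 6 ∨ 2*u ≥ val - 16) ∧ (6*p ≤ 10 → (((val = 4 ∨ 2*val ≤ 12) → (4*u = val + 18 ∧ (¬(21*val ≤ -2)) ∧ ((5*val ≤ -3 ∨ val < 4) ↔ 5*val < -13))) ∧ ((¬(val = 4 ∨ 2*val ≤ 12)) → ((¬(18*u + 30*val ≤ -2)) ∧ ((4*u + 7*val ≤ -3 ∨ val < 4) ↔ 6*u + 8*val < -13))))) ∧ ((¬(6*p ≤ 10)) → ((2*p ≤ u ∨ val < 4) ↔ val > 3*u + 10)))) ∧ ((¬(u ≤ 3*val - 2)) → ((3*p ≤ 10 → (((val = 4 ∨ 2*val ≤ 12) → (4*u = val + 18 ∧ (¬(21*val ≤ -2)) ∧ ((5*val ≤ -3 ∨ val < 4) ↔ 5*val < -13))) ∧ ((¬(val = 4 ∨ 2*val ≤ 12)) → ((¬(18*u + 30*val ≤ -2)) ∧ ((4*u + 7*val ≤ -3 ∨ val < 4) ↔ 6*u + 8*val < -13))))) ∧ ((¬(3*p ≤ 10)) → ((p ≤ u ∨ val < 4) ↔ val > 3*u + 10))))


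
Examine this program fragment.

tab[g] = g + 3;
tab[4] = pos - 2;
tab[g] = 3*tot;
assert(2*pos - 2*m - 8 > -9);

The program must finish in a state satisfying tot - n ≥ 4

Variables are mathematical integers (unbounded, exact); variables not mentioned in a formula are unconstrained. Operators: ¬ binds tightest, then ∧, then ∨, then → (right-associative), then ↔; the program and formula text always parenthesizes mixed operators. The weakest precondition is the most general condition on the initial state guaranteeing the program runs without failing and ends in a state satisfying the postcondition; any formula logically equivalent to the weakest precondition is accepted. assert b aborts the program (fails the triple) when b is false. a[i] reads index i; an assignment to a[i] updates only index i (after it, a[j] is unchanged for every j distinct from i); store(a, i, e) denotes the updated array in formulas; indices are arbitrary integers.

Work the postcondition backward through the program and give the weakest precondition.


Working backward. After the program, the postcondition tot - n ≥ 4 must hold; in canonical form it is tot ≥ n + 4.
Before assert 2*pos - 2*m - 8 > -9: 2*pos > 2*m - 1 ∧ tot ≥ n + 4
Before tab[g] := 3*tot: 2*pos > 2*m - 1 ∧ tot ≥ n + 4
Before tab[4] := pos - 2: 2*pos > 2*m - 1 ∧ tot ≥ n + 4
Before tab[g] := g + 3: 2*pos > 2*m - 1 ∧ tot ≥ n + 4
Answer: WP = 2*pos > 2*m - 1 ∧ tot ≥ n + 4


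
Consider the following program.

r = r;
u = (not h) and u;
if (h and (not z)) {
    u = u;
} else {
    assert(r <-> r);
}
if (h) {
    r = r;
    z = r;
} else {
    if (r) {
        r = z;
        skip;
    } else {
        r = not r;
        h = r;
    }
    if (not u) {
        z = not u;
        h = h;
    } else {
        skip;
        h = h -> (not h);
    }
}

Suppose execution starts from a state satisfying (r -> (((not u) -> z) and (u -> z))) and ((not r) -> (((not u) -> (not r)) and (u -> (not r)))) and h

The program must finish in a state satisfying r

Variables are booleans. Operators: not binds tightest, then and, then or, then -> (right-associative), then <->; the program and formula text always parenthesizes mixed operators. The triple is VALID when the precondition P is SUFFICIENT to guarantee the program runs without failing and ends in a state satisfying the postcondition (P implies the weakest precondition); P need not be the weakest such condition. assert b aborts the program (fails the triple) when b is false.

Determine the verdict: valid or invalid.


Working backward. After the program, r must hold.
Then branch requires r; else branch requires (r -> (((not u) -> z) and (u -> z))) and ((not r) -> (((not u) -> (not r)) and (u -> (not r)))).
Before the if: (h -> r) and ((not h) -> ((r -> (((not u) -> z) and (u -> z))) and ((not r) -> (((not u) -> (not r)) and (u -> (not r))))))
Then branch requires (h -> r) and ((not h) -> ((r -> (((not u) -> z) and (u -> z))) and ((not r) -> (((not u) -> (not r)) and (u -> (not r)))))); else branch requires (h -> r) and ((not h) -> ((r -> (((not u) -> z) and (u -> z))) and ((not r) -> (((not u) -> (not r)) and (u -> (not r)))))).
Before the if: ((h and (not z)) -> ((h -> r) and ((not h) -> ((r -> (((not u) -> z) and (u -> z))) and ((not r) -> (((not u) -> (not r)) and (u -> (not r)))))))) and ((not (h and (not z))) -> ((h -> r) and ((not h) -> ((r -> (((not u) -> z) and (u -> z))) and ((not r) -> (((not u) -> (not r)) and (u -> (not r))))))))
Before u := (not h) and u: ((h and (not z)) -> ((h -> r) and ((not h) -> ((r -> (((not ((not h) and u)) -> z) and (((not h) and u) -> z))) and ((not r) -> (((not ((not h) and u)) -> (not r)) and (((not h) and u) -> (not r)))))))) and ((not (h and (not z))) -> ((h -> r) and ((not h) -> ((r -> (((not ((not h) and u)) -> z) and (((not h) and u) -> z))) and ((not r) -> (((not ((not h) and u)) -> (not r)) and (((not h) and u) -> (not r))))))))
Before r := r: ((h and (not z)) -> ((h -> r) and ((not h) -> ((r -> (((not ((not h) and u)) -> z) and (((not h) and u) -> z))) and ((not r) -> (((not ((not h) and u)) -> (not r)) and (((not h) and u) -> (not r)))))))) and ((not (h and (not z))) -> ((h -> r) and ((not h) -> ((r -> (((not ((not h) and u)) -> z) and (((not h) and u) -> z))) and ((not r) -> (((not ((not h) and u)) -> (not r)) and (((not h) and u) -> (not r))))))))
The weakest precondition is ((h and (not z)) -> ((h -> r) and ((not h) -> ((r -> (((not ((not h) and u)) -> z) and (((not h) and u) -> z))) and ((not r) -> (((not ((not h) and u)) -> (not r)) and (((not h) and u) -> (not r)))))))) and ((not (h and (not z))) -> ((h -> r) and ((not h) -> ((r -> (((not ((not h) and u)) -> z) and (((not h) and u) -> z))) and ((not r) -> (((not ((not h) and u)) -> (not r)) and (((not h) and u) -> (not r)))))))).
Check whether (r -> (((not u) -> z) and (u -> z))) and ((not r) -> (((not u) -> (not r)) and (u -> (not r)))) and h implies it.
Countermodel: at the initial state h = true, r = false, u = false, z = false, the precondition holds but the weakest precondition fails.
Answer: invalid


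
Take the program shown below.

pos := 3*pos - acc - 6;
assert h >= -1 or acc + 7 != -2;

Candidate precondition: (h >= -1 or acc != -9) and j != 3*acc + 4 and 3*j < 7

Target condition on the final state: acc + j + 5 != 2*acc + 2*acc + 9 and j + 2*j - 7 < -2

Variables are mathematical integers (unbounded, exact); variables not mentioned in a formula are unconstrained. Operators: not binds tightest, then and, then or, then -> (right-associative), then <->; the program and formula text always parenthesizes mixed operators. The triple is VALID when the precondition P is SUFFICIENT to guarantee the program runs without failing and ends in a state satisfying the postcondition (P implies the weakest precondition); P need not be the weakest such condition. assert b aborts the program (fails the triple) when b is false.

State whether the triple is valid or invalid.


Working backward. After the program, the postcondition acc + j + 5 != 2*acc + 2*acc + 9 and j + 2*j - 7 < -2 must hold; in canonical form it is j != 3*acc + 4 and 3*j < 5.
Before assert h >= -1 or acc + 7 != -2: (h >= -1 or acc != -9) and j != 3*acc + 4 and 3*j < 5
Before pos := 3*pos - acc - 6: (h >= -1 or acc != -9) and j != 3*acc + 4 and 3*j < 5
The weakest precondition is (h >= -1 or acc != -9) and j != 3*acc + 4 and 3*j < 5.
Check whether (h >= -1 or acc != -9) and j != 3*acc + 4 and 3*j < 7 implies it.
Countermodel: at the initial state acc = 0, h = -2, j = 2, the precondition holds but the weakest precondition fails.
Answer: invalid


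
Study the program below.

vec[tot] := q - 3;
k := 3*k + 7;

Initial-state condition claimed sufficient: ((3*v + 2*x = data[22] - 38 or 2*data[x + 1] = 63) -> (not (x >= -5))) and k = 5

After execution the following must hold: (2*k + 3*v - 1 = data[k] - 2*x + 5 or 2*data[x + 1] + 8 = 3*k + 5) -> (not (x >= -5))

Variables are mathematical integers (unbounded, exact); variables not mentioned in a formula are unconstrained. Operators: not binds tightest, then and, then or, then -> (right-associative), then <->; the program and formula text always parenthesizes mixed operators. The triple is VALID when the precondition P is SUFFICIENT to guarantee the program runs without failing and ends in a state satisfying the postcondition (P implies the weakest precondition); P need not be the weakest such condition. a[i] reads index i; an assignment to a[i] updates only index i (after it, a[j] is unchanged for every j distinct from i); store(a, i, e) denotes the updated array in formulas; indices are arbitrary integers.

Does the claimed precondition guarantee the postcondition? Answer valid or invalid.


Working backward. After the program, the postcondition (2*k + 3*v - 1 = data[k] - 2*x + 5 or 2*data[x + 1] + 8 = 3*k + 5) -> (not (x >= -5)) must hold; in canonical form it is (2*k + 3*v + 2*x = data[k] + 6 or 2*data[x + 1] = 3*k - 3) -> (not (x >= -5)).
Before k := 3*k + 7: (6*k + 3*v + 2*x = data[3*k + 7] - 8 or 2*data[x + 1] = 9*k + 18) -> (not (x >= -5))
Before vec[tot] := q - 3: (6*k + 3*v + 2*x = data[3*k + 7] - 8 or 2*data[x + 1] = 9*k + 18) -> (not (x >= -5))
The weakest precondition is (6*k + 3*v + 2*x = data[3*k + 7] - 8 or 2*data[x + 1] = 9*k + 18) -> (not (x >= -5)).
Check whether ((3*v + 2*x = data[22] - 38 or 2*data[x + 1] = 63) -> (not (x >= -5))) and k = 5 implies it.
Every state satisfying the precondition satisfies the weakest precondition: the implication holds.
Answer: valid


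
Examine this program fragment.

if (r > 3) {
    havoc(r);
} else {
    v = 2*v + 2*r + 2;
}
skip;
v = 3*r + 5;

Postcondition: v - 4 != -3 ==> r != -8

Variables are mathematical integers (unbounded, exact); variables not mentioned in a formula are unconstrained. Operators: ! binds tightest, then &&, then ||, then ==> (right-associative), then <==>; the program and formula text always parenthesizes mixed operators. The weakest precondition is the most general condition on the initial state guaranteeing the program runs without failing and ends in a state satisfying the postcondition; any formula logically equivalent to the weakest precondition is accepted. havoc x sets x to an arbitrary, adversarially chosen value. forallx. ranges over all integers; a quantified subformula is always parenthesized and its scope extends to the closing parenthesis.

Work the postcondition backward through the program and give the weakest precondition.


Working backward. After the program, the postcondition v - 4 != -3 ==> r != -8 must hold; in canonical form it is v != 1 ==> r != -8.
Before v := 3*r + 5: 3*r != -4 ==> r != -8
Before skip: 3*r != -4 ==> r != -8
Then branch requires forall r_1. (3*r_1 != -4 ==> r_1 != -8); else branch requires 3*r != -4 ==> r != -8.
Before the if: (r > 3 ==> (forall r_1. (3*r_1 != -4 ==> r_1 != -8))) && ((!(r > 3)) ==> (3*r != -4 ==> r != -8))
Answer: WP = (r > 3 ==> (forall r_1. (3*r_1 != -4 ==> r_1 != -8))) && ((!(r > 3)) ==> (3*r != -4 ==> r != -8))


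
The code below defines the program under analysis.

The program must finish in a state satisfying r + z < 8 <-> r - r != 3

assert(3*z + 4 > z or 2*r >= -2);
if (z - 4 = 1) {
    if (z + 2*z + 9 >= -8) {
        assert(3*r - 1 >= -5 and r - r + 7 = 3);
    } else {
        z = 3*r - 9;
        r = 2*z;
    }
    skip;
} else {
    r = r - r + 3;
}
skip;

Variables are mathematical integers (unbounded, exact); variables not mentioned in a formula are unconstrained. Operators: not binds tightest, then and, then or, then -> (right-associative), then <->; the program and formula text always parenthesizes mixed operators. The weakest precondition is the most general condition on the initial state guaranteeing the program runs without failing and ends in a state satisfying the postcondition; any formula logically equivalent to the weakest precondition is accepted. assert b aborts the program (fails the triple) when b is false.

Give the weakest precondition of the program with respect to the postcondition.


Working backward. After the program, the postcondition r + z < 8 <-> r - r != 3 must hold; in canonical form it is r + z < 8.
Before skip: r + z < 8
Then branch requires (not (3*z >= -17)) and ((not (3*z >= -17)) -> 9*r < 35); else branch requires z < 5.
Before the if: (z = 5 -> ((not (3*z >= -17)) and ((not (3*z >= -17)) -> 9*r < 35))) and ((not (z = 5)) -> z < 5)
Before assert 3*z + 4 > z or 2*r >= -2: (2*z > -4 or 2*r >= -2) and (z = 5 -> ((not (3*z >= -17)) and ((not (3*z >= -17)) -> 9*r < 35))) and ((not (z = 5)) -> z < 5)
Answer: WP = (2*z > -4 or 2*r >= -2) and (z = 5 -> ((not (3*z >= -17)) and ((not (3*z >= -17)) -> 9*r < 35))) and ((not (z = 5)) -> z < 5)


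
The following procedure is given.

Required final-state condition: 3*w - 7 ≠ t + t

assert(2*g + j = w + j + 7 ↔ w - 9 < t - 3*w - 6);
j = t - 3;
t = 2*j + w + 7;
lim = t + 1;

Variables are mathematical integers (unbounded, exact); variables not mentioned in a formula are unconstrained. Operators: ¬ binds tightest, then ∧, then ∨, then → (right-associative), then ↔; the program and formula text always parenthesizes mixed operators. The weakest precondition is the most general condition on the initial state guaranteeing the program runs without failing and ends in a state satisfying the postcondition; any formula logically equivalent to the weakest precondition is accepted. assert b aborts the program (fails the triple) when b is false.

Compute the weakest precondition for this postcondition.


Working backward. After the program, the postcondition 3*w - 7 ≠ t + t must hold; in canonical form it is 3*w ≠ 2*t + 7.
Before lim := t + 1: 3*w ≠ 2*t + 7
Before t := 2*j + w + 7: w ≠ 4*j + 21
Before j := t - 3: w ≠ 4*t + 9
Before assert 2*g + j = w + j + 7 ↔ w - 9 < t - 3*w - 6: (2*g = w + 7 ↔ 4*w < t + 3) ∧ w ≠ 4*t + 9
Answer: WP = (2*g = w + 7 ↔ 4*w < t + 3) ∧ w ≠ 4*t + 9


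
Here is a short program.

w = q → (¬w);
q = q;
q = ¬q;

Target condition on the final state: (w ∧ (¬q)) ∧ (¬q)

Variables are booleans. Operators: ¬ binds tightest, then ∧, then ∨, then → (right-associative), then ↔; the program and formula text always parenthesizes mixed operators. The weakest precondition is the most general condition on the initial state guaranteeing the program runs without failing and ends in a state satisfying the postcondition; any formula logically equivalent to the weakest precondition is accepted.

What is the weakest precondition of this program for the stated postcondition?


Working backward. After the program, the postcondition (w ∧ (¬q)) ∧ (¬q) must hold; in canonical form it is w ∧ (¬q).
Before q := ¬q: w ∧ q
Before q := q: w ∧ q
Before w := q → (¬w): (q → (¬w)) ∧ q
Answer: WP = (q → (¬w)) ∧ q


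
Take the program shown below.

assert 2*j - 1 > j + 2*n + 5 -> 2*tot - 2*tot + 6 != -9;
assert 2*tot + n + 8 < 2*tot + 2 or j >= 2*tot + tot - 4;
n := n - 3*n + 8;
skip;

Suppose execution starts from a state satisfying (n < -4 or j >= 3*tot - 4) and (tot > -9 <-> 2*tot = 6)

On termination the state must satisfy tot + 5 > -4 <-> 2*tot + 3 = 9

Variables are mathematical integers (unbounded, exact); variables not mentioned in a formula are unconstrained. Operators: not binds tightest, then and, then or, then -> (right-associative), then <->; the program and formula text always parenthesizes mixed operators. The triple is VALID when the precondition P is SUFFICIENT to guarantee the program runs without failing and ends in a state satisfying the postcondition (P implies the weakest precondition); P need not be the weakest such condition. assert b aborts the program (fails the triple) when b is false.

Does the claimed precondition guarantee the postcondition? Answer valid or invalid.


Working backward. After the program, the postcondition tot + 5 > -4 <-> 2*tot + 3 = 9 must hold; in canonical form it is tot > -9 <-> 2*tot = 6.
Before skip: tot > -9 <-> 2*tot = 6
Before n := n - 3*n + 8: tot > -9 <-> 2*tot = 6
Before assert 2*tot + n + 8 < 2*tot + 2 or j >= 2*tot + tot - 4: (n < -6 or j >= 3*tot - 4) and (tot > -9 <-> 2*tot = 6)
Before assert 2*j - 1 > j + 2*n + 5 -> 2*tot - 2*tot + 6 != -9: (n < -6 or j >= 3*tot - 4) and (tot > -9 <-> 2*tot = 6)
The weakest precondition is (n < -6 or j >= 3*tot - 4) and (tot > -9 <-> 2*tot = 6).
Check whether (n < -4 or j >= 3*tot - 4) and (tot > -9 <-> 2*tot = 6) implies it.
Countermodel: at the initial state j = 4, n = -5, tot = 3, the precondition holds but the weakest precondition fails.
Answer: invalid


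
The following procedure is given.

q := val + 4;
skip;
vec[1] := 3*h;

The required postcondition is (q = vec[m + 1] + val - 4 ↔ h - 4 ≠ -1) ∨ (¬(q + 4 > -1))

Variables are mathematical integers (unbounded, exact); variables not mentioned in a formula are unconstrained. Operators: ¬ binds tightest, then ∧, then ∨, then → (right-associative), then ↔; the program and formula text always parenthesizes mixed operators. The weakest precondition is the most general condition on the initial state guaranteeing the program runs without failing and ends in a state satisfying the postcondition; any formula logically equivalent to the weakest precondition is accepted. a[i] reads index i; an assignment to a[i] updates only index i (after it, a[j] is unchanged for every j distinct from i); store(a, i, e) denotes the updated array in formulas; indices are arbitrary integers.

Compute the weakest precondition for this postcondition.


Working backward. After the program, the postcondition (q = vec[m + 1] + val - 4 ↔ h - 4 ≠ -1) ∨ (¬(q + 4 > -1)) must hold; in canonical form it is (q = vec[m + 1] + val - 4 ↔ h ≠ 3) ∨ (¬(q > -5)).
Before vec[1] := 3*h: (q = store(vec, 1, 3*h)[m + 1] + val - 4 ↔ h ≠ 3) ∨ (¬(q > -5))
Before skip: (q = store(vec, 1, 3*h)[m + 1] + val - 4 ↔ h ≠ 3) ∨ (¬(q > -5))
Before q := val + 4: (store(vec, 1, 3*h)[m + 1] = 8 ↔ h ≠ 3) ∨ (¬(val > -9))
Answer: WP = (store(vec, 1, 3*h)[m + 1] = 8 ↔ h ≠ 3) ∨ (¬(val > -9))


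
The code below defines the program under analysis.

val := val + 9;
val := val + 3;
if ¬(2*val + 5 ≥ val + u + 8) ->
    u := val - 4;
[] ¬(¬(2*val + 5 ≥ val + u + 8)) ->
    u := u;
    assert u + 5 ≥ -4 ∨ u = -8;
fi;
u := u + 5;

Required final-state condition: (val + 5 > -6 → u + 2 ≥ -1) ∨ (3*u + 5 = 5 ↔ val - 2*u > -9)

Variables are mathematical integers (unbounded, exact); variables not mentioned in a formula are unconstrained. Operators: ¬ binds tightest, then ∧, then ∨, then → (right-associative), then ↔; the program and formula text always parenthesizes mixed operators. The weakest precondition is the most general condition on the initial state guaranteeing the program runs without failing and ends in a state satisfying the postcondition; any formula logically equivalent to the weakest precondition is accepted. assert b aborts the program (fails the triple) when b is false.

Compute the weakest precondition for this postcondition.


Working backward. After the program, the postcondition (val + 5 > -6 → u + 2 ≥ -1) ∨ (3*u + 5 = 5 ↔ val - 2*u > -9) must hold; in canonical form it is (val > -11 → u ≥ -3) ∨ (3*u = 0 ↔ val > 2*u - 9).
Before u := u + 5: (val > -11 → u ≥ -8) ∨ (3*u = -15 ↔ val > 2*u + 1)
Then branch requires (val > -11 → val ≥ -4) ∨ (3*val = -3 ↔ val < 7); else branch requires (u ≥ -9 ∨ u = -8) ∧ ((val > -11 → u ≥ -8) ∨ (3*u = -15 ↔ val > 2*u + 1)).
Before the if: ((¬(val ≥ u + 3)) → ((val > -11 → val ≥ -4) ∨ (3*val = -3 ↔ val < 7))) ∧ (val ≥ u + 3 → ((u ≥ -9 ∨ u = -8) ∧ ((val > -11 → u ≥ -8) ∨ (3*u = -15 ↔ val > 2*u + 1))))
Before val := val + 3: ((¬(val ≥ u)) → ((val > -14 → val ≥ -7) ∨ (3*val = -12 ↔ val < 4))) ∧ (val ≥ u → ((u ≥ -9 ∨ u = -8) ∧ ((val > -14 → u ≥ -8) ∨ (3*u = -15 ↔ val > 2*u - 2))))
Before val := val + 9: ((¬(val ≥ u - 9)) → ((val > -23 → val ≥ -16) ∨ (3*val = -39 ↔ val < -5))) ∧ (val ≥ u - 9 → ((u ≥ -9 ∨ u = -8) ∧ ((val > -23 → u ≥ -8) ∨ (3*u = -15 ↔ val > 2*u - 11))))
Answer: WP = ((¬(val ≥ u - 9)) → ((val > -23 → val ≥ -16) ∨ (3*val = -39 ↔ val < -5))) ∧ (val ≥ u - 9 → ((u ≥ -9 ∨ u = -8) ∧ ((val > -23 → u ≥ -8) ∨ (3*u = -15 ↔ val > 2*u - 11))))


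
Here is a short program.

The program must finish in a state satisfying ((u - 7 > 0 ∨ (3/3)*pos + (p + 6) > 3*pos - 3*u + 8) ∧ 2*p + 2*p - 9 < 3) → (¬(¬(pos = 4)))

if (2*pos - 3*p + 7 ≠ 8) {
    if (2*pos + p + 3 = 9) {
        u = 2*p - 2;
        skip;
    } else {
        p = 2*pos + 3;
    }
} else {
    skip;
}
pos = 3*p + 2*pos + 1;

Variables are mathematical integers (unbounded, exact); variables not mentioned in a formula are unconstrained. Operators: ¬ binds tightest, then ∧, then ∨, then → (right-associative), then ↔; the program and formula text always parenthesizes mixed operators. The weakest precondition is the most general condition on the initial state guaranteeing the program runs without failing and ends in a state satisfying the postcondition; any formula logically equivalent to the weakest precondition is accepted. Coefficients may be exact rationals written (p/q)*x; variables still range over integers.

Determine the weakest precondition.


Working backward. After the program, the postcondition ((u - 7 > 0 ∨ (3/3)*pos + (p + 6) > 3*pos - 3*u + 8) ∧ 2*p + 2*p - 9 < 3) → (¬(¬(pos = 4))) must hold; in canonical form it is ((u > 7 ∨ p + 3*u > 2*pos + 2) ∧ 4*p < 12) → pos = 4.
Before pos := 3*p + 2*pos + 1: ((u > 7 ∨ 3*u > 5*p + 4*pos + 4) ∧ 4*p < 12) → 3*p + 2*pos = 3
Then branch requires (p + 2*pos = 6 → (((2*p > 9 ∨ p > 4*pos + 10) ∧ 4*p < 12) → 3*p + 2*pos = 3)) ∧ ((¬(p + 2*pos = 6)) → (((u > 7 ∨ 3*u > 14*pos + 19) ∧ 8*pos < 0) → 8*pos = -6)); else branch requires ((u > 7 ∨ 3*u > 5*p + 4*pos + 4) ∧ 4*p < 12) → 3*p + 2*pos = 3.
Before the if: (2*pos ≠ 3*p + 1 → ((p + 2*pos = 6 → (((2*p > 9 ∨ p > 4*pos + 10) ∧ 4*p < 12) → 3*p + 2*pos = 3)) ∧ ((¬(p + 2*pos = 6)) → (((u > 7 ∨ 3*u > 14*pos + 19) ∧ 8*pos < 0) → 8*pos = -6)))) ∧ ((¬(2*pos ≠ 3*p + 1)) → (((u > 7 ∨ 3*u > 5*p + 4*pos + 4) ∧ 4*p < 12) → 3*p + 2*pos = 3))
Answer: WP = (2*pos ≠ 3*p + 1 → ((p + 2*pos = 6 → (((2*p > 9 ∨ p > 4*pos + 10) ∧ 4*p < 12) → 3*p + 2*pos = 3)) ∧ ((¬(p + 2*pos = 6)) → (((u > 7 ∨ 3*u > 14*pos + 19) ∧ 8*pos < 0) → 8*pos = -6)))) ∧ ((¬(2*pos ≠ 3*p + 1)) → (((u > 7 ∨ 3*u > 5*p + 4*pos + 4) ∧ 4*p < 12) → 3*p + 2*pos = 3))


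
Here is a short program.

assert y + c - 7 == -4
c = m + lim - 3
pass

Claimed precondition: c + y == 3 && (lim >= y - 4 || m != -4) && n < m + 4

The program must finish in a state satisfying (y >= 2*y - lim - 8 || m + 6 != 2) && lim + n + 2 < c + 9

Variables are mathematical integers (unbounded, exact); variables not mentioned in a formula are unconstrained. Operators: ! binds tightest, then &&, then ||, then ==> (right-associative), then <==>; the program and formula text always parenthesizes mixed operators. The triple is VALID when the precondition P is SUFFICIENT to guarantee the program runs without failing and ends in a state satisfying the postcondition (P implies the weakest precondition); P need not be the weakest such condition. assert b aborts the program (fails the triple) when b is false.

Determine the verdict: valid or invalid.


Working backward. After the program, the postcondition (y >= 2*y - lim - 8 || m + 6 != 2) && lim + n + 2 < c + 9 must hold; in canonical form it is (lim >= y - 8 || m != -4) && lim + n < c + 7.
Before skip: (lim >= y - 8 || m != -4) && lim + n < c + 7
Before c := m + lim - 3: (lim >= y - 8 || m != -4) && n < m + 4
Before assert y + c - 7 == -4: c + y == 3 && (lim >= y - 8 || m != -4) && n < m + 4
The weakest precondition is c + y == 3 && (lim >= y - 8 || m != -4) && n < m + 4.
Check whether c + y == 3 && (lim >= y - 4 || m != -4) && n < m + 4 implies it.
Every state satisfying the precondition satisfies the weakest precondition: the implication holds.
Answer: valid


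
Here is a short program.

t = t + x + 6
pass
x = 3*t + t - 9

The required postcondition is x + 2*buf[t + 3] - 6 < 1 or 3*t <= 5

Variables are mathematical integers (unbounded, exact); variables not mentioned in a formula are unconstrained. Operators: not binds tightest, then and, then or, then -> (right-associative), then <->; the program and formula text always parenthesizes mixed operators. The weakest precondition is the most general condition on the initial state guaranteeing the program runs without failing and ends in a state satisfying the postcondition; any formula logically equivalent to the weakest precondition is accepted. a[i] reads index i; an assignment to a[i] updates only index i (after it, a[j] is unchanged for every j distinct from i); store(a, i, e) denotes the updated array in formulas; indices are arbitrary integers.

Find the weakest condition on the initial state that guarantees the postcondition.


Working backward. After the program, the postcondition x + 2*buf[t + 3] - 6 < 1 or 3*t <= 5 must hold; in canonical form it is 2*buf[t + 3] + x < 7 or 3*t <= 5.
Before x := 3*t + t - 9: 2*buf[t + 3] + 4*t < 16 or 3*t <= 5
Before skip: 2*buf[t + 3] + 4*t < 16 or 3*t <= 5
Before t := t + x + 6: 2*buf[t + x + 9] + 4*t + 4*x < -8 or 3*t + 3*x <= -13
Answer: WP = 2*buf[t + x + 9] + 4*t + 4*x < -8 or 3*t + 3*x <= -13


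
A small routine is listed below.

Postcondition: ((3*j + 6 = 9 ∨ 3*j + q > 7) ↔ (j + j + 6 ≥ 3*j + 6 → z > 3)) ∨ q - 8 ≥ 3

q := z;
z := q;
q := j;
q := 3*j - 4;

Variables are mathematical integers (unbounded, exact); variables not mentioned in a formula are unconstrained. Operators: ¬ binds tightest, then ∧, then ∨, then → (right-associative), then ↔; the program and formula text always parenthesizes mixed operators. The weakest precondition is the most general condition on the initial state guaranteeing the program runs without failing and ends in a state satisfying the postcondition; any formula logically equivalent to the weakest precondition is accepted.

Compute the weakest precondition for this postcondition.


Working backward. After the program, the postcondition ((3*j + 6 = 9 ∨ 3*j + q > 7) ↔ (j + j + 6 ≥ 3*j + 6 → z > 3)) ∨ q - 8 ≥ 3 must hold; in canonical form it is ((3*j = 3 ∨ 3*j + q > 7) ↔ (j ≤ 0 → z > 3)) ∨ q ≥ 11.
Before q := 3*j - 4: ((3*j = 3 ∨ 6*j > 11) ↔ (j ≤ 0 → z > 3)) ∨ 3*j ≥ 15
Before q := j: ((3*j = 3 ∨ 6*j > 11) ↔ (j ≤ 0 → z > 3)) ∨ 3*j ≥ 15
Before z := q: ((3*j = 3 ∨ 6*j > 11) ↔ (j ≤ 0 → q > 3)) ∨ 3*j ≥ 15
Before q := z: ((3*j = 3 ∨ 6*j > 11) ↔ (j ≤ 0 → z > 3)) ∨ 3*j ≥ 15
Answer: WP = ((3*j = 3 ∨ 6*j > 11) ↔ (j ≤ 0 → z > 3)) ∨ 3*j ≥ 15


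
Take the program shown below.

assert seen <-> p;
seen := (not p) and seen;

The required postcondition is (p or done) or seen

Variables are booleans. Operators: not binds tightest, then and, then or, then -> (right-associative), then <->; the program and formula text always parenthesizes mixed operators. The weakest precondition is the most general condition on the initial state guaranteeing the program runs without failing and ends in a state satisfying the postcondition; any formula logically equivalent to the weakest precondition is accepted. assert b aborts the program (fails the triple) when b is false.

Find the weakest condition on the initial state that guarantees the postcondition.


Working backward. After the program, the postcondition (p or done) or seen must hold; in canonical form it is p or done or seen.
Before seen := (not p) and seen: p or done or ((not p) and seen)
Before assert seen <-> p: (seen <-> p) and (p or done or ((not p) and seen))
Answer: WP = (seen <-> p) and (p or done or ((not p) and seen))


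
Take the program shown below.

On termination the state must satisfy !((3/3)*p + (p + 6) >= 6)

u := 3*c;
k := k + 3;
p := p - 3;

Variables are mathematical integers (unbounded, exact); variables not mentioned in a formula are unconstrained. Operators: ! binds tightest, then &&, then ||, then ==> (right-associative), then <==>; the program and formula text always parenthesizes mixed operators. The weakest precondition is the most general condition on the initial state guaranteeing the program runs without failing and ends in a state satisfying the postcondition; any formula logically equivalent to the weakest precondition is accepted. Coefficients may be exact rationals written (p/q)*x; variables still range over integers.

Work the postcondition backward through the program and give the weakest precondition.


Working backward. After the program, the postcondition !((3/3)*p + (p + 6) >= 6) must hold; in canonical form it is !(2*p >= 0).
Before p := p - 3: !(2*p >= 6)
Before k := k + 3: !(2*p >= 6)
Before u := 3*c: !(2*p >= 6)
Answer: WP = !(2*p >= 6)


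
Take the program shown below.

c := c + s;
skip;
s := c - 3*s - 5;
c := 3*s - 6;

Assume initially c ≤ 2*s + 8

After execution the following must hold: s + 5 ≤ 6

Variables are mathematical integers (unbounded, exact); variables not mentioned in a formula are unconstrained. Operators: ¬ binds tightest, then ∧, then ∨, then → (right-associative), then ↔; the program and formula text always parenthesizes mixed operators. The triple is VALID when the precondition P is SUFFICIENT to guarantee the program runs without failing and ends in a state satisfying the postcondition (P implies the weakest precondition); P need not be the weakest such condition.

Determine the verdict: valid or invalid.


Working backward. After the program, the postcondition s + 5 ≤ 6 must hold; in canonical form it is s ≤ 1.
Before c := 3*s - 6: s ≤ 1
Before s := c - 3*s - 5: c ≤ 3*s + 6
Before skip: c ≤ 3*s + 6
Before c := c + s: c ≤ 2*s + 6
The weakest precondition is c ≤ 2*s + 6.
Check whether c ≤ 2*s + 8 implies it.
Countermodel: at the initial state c = 7, s = 0, the precondition holds but the weakest precondition fails.
Answer: invalid


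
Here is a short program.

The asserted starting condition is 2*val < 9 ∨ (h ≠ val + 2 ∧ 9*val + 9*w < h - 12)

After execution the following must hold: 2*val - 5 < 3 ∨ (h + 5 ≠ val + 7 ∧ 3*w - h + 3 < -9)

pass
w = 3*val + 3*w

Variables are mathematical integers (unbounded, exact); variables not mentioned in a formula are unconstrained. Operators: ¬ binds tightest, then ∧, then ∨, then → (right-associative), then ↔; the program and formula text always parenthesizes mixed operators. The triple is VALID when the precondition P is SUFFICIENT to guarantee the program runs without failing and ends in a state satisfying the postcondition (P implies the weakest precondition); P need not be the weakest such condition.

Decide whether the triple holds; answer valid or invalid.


Working backward. After the program, the postcondition 2*val - 5 < 3 ∨ (h + 5 ≠ val + 7 ∧ 3*w - h + 3 < -9) must hold; in canonical form it is 2*val < 8 ∨ (h ≠ val + 2 ∧ 3*w < h - 12).
Before w := 3*val + 3*w: 2*val < 8 ∨ (h ≠ val + 2 ∧ 9*val + 9*w < h - 12)
Before skip: 2*val < 8 ∨ (h ≠ val + 2 ∧ 9*val + 9*w < h - 12)
The weakest precondition is 2*val < 8 ∨ (h ≠ val + 2 ∧ 9*val + 9*w < h - 12).
Check whether 2*val < 9 ∨ (h ≠ val + 2 ∧ 9*val + 9*w < h - 12) implies it.
Countermodel: at the initial state h = 7, val = 4, w = 0, the precondition holds but the weakest precondition fails.
Answer: invalid


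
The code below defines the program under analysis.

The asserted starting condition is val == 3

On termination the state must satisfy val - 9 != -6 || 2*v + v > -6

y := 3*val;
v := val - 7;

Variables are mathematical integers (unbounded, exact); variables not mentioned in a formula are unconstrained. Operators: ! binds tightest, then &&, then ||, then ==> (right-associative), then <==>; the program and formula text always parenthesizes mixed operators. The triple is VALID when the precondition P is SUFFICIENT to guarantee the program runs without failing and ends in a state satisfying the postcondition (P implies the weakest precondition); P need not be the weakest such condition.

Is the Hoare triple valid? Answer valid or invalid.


Working backward. After the program, the postcondition val - 9 != -6 || 2*v + v > -6 must hold; in canonical form it is val != 3 || 3*v > -6.
Before v := val - 7: val != 3 || 3*val > 15
Before y := 3*val: val != 3 || 3*val > 15
The weakest precondition is val != 3 || 3*val > 15.
Check whether val == 3 implies it.
Countermodel: at the initial state val = 3, the precondition holds but the weakest precondition fails.
Answer: invalid


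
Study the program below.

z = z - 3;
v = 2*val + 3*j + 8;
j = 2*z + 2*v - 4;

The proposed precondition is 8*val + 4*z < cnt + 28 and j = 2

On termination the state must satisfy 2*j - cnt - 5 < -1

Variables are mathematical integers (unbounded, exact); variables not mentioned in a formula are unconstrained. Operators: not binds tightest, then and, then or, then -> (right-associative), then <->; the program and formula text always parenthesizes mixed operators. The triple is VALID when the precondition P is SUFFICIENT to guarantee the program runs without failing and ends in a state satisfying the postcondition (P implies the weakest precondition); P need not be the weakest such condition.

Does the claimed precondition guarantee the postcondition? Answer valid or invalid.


Working backward. After the program, the postcondition 2*j - cnt - 5 < -1 must hold; in canonical form it is 2*j < cnt + 4.
Before j := 2*z + 2*v - 4: 4*v + 4*z < cnt + 12
Before v := 2*val + 3*j + 8: 12*j + 8*val + 4*z < cnt - 20
Before z := z - 3: 12*j + 8*val + 4*z < cnt - 8
The weakest precondition is 12*j + 8*val + 4*z < cnt - 8.
Check whether 8*val + 4*z < cnt + 28 and j = 2 implies it.
Countermodel: at the initial state cnt = 0, j = 2, val = 0, z = 0, the precondition holds but the weakest precondition fails.
Answer: invalid


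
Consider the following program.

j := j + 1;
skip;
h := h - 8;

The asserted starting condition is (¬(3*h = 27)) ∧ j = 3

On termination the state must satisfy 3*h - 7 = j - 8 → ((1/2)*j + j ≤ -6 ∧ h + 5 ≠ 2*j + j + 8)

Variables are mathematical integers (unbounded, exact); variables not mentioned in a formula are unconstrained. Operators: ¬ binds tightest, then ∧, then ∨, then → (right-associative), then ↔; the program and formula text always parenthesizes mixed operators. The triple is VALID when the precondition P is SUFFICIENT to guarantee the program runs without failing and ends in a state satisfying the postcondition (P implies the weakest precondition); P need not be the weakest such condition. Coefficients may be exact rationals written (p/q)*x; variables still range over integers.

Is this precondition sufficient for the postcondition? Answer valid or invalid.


Working backward. After the program, the postcondition 3*h - 7 = j - 8 → ((1/2)*j + j ≤ -6 ∧ h + 5 ≠ 2*j + j + 8) must hold; in canonical form it is 3*h = j - 1 → ((3/2)*j ≤ -6 ∧ h ≠ 3*j + 3).
Before h := h - 8: 3*h = j + 23 → ((3/2)*j ≤ -6 ∧ h ≠ 3*j + 11)
Before skip: 3*h = j + 23 → ((3/2)*j ≤ -6 ∧ h ≠ 3*j + 11)
Before j := j + 1: 3*h = j + 24 → ((3/2)*j ≤ -15/2 ∧ h ≠ 3*j + 14)
The weakest precondition is 3*h = j + 24 → ((3/2)*j ≤ -15/2 ∧ h ≠ 3*j + 14).
Check whether (¬(3*h = 27)) ∧ j = 3 implies it.
Every state satisfying the precondition satisfies the weakest precondition: the implication holds.
Answer: valid
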